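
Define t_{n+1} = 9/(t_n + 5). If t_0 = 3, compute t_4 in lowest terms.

2853/2026

t_1 = 9/(3 + 5) = 9/8.
t_2 = 9/(9/8 + 5) = 72/49.
t_3 = 9/(72/49 + 5) = 441/317.
t_4 = 9/(441/317 + 5) = 2853/2026.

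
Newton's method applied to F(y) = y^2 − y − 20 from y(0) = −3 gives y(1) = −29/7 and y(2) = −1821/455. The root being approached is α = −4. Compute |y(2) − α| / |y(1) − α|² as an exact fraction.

7/65

y(1) − α = −29/7 − (−4) = −29/7 + 4 = −1/7, so |y(1) − α| = 1/7.
y(2) − α = −1821/455 − (−4) = −1821/455 + 4 = −1/455, so |y(2) − α| = 1/455.
|y(1) − α|² = 1/49.
Ratio = (1/455) / (1/49) = 7/65.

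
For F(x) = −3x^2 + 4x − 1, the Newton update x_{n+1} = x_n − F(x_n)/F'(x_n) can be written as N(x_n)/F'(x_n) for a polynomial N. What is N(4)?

−47

F'(x) = −6x + 4.
N(x) = x·F'(x) − F(x) = x·(−6x + 4) − (−3x^2 + 4x − 1) = −3x^2 + 1.
N(4) = −47.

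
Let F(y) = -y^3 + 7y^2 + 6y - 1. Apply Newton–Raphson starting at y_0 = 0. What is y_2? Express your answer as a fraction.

128/891

F'(y) = -3y^2 + 14y + 6.
F(0) = -1, F'(0) = 6, so y_1 = 0 - (-1)/6 = 1/6.
F(1/6) = 41/216, F'(1/6) = 33/4, so y_2 = (1/6) - (41/216)/(33/4) = 128/891.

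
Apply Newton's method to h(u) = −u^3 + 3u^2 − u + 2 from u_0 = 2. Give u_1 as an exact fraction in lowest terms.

h'(u) = −3u^2 + 6u − 1.
h(2) = 4, h'(2) = −1, so u_1 = 2 − 4/(−1) = 6.

6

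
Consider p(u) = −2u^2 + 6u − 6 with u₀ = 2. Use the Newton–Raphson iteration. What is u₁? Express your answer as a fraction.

1

p'(u) = −4u + 6.
p(2) = −2, p'(2) = −2, so u₁ = 2 − (−2)/(−2) = 1.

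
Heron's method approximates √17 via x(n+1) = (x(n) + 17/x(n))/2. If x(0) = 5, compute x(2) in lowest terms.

x(1) = (5 + 17/5)/2 = 21/5.
x(2) = (21/5 + 17/(21/5))/2 = 433/105.

433/105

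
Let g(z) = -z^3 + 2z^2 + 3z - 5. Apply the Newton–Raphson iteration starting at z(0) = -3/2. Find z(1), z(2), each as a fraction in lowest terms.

z(1) = -5/3, z(2) = -535/324

g'(z) = -3z^2 + 4z + 3.
g(-3/2) = -13/8, g'(-3/2) = -39/4, so z(1) = (-3/2) - (-13/8)/(-39/4) = -5/3.
g(-5/3) = 5/27, g'(-5/3) = -12, so z(2) = (-5/3) - (5/27)/(-12) = -535/324.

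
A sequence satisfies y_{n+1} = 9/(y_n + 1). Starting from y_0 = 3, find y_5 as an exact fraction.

y_1 = 9/(3 + 1) = 9/4.
y_2 = 9/(9/4 + 1) = 36/13.
y_3 = 9/(36/13 + 1) = 117/49.
y_4 = 9/(117/49 + 1) = 441/166.
y_5 = 9/(441/166 + 1) = 1494/607.

1494/607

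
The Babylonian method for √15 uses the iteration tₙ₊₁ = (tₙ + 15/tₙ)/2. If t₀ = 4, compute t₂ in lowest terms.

1921/496

t₁ = (4 + 15/4)/2 = 31/8.
t₂ = (31/8 + 15/(31/8))/2 = 1921/496.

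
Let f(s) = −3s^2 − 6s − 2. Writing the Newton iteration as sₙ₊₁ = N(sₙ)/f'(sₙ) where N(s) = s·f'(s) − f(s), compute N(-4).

−46

f'(s) = −6s − 6.
N(s) = s·f'(s) − f(s) = s·(−6s − 6) − (−3s^2 − 6s − 2) = −3s^2 + 2.
N(-4) = −46.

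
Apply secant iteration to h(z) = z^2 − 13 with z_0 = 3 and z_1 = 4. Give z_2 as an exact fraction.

25/7

h(3) = −4, h(4) = 3. z_2 = 4 − 3·(4 − 3)/(3 − (−4)) = 25/7.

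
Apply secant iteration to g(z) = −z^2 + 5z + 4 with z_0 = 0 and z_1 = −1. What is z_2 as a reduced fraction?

−2/3

g(0) = 4, g(−1) = −2. z_2 = (−1) − (−2)·((−1) − 0)/((−2) − 4) = −2/3.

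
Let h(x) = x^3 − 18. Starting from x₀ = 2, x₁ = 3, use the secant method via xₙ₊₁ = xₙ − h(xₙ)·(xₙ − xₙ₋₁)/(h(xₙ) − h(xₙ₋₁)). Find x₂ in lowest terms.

h(2) = −10, h(3) = 9. x₂ = 3 − 9·(3 − 2)/(9 − (−10)) = 48/19.

48/19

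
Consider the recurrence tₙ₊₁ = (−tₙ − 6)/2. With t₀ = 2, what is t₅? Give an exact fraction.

−17/8

t₁ = (−2 − 6)/2 = −4.
t₂ = (−(−4) − 6)/2 = −1.
t₃ = (−(−1) − 6)/2 = −5/2.
t₄ = (−(−5/2) − 6)/2 = −7/4.
t₅ = (−(−7/4) − 6)/2 = −17/8.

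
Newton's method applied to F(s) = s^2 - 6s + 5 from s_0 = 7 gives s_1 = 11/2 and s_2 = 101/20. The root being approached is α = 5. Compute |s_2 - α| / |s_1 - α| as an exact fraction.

s_1 - α = 11/2 - 5 = 1/2, so |s_1 - α| = 1/2.
s_2 - α = 101/20 - 5 = 1/20, so |s_2 - α| = 1/20.
Ratio = (1/20) / (1/2) = 1/10.

1/10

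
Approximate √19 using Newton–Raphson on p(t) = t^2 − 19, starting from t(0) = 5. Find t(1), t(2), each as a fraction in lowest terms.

t(1) = 22/5, t(2) = 959/220

p'(t) = 2t.
p(5) = 6, p'(5) = 10, so t(1) = 5 − 6/10 = 22/5.
p(22/5) = 9/25, p'(22/5) = 44/5, so t(2) = (22/5) − (9/25)/(44/5) = 959/220.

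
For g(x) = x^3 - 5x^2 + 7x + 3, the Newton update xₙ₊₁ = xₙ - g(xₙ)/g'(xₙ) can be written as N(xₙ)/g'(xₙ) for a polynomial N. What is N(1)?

g'(x) = 3x^2 - 10x + 7.
N(x) = x·g'(x) - g(x) = x·(3x^2 - 10x + 7) - (x^3 - 5x^2 + 7x + 3) = 2x^3 - 5x^2 - 3.
N(1) = -6.

-6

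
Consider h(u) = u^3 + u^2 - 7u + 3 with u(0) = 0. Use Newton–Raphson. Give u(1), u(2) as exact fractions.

h'(u) = 3u^2 + 2u - 7.
h(0) = 3, h'(0) = -7, so u(1) = 0 - 3/(-7) = 3/7.
h(3/7) = 90/343, h'(3/7) = -274/49, so u(2) = (3/7) - (90/343)/(-274/49) = 456/959.

u(1) = 3/7, u(2) = 456/959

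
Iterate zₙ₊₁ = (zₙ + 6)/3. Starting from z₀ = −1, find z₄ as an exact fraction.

239/81

z₁ = ((−1) + 6)/3 = 5/3.
z₂ = ((5/3) + 6)/3 = 23/9.
z₃ = ((23/9) + 6)/3 = 77/27.
z₄ = ((77/27) + 6)/3 = 239/81.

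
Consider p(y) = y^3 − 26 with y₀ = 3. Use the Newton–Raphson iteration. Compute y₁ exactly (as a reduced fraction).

p'(y) = 3y^2.
p(3) = 1, p'(3) = 27, so y₁ = 3 − 1/27 = 80/27.

80/27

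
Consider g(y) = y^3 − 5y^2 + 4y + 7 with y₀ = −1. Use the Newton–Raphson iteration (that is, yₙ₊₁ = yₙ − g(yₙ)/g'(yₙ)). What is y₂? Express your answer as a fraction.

−56539/70108

g'(y) = 3y^2 − 10y + 4.
g(−1) = −3, g'(−1) = 17, so y₁ = (−1) − (−3)/17 = −14/17.
g(−14/17) = −1197/4913, g'(−14/17) = 4124/289, so y₂ = (−14/17) − (−1197/4913)/(4124/289) = −56539/70108.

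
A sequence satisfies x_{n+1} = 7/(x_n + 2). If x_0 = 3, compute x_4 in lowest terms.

483/257

x_1 = 7/(3 + 2) = 7/5.
x_2 = 7/(7/5 + 2) = 35/17.
x_3 = 7/(35/17 + 2) = 119/69.
x_4 = 7/(119/69 + 2) = 483/257.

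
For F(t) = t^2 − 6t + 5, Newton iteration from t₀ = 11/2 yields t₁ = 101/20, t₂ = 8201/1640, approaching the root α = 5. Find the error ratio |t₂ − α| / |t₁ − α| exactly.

1/82

t₁ − α = 101/20 − 5 = 1/20, so |t₁ − α| = 1/20.
t₂ − α = 8201/1640 − 5 = 1/1640, so |t₂ − α| = 1/1640.
Ratio = (1/1640) / (1/20) = 1/82.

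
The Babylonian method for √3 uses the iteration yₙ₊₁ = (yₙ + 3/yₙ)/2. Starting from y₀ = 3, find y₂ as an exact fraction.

y₁ = (3 + 3/3)/2 = 2.
y₂ = (2 + 3/2)/2 = 7/4.

7/4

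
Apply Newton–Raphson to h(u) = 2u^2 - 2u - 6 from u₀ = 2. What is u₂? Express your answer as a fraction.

76/33

h'(u) = 4u - 2.
h(2) = -2, h'(2) = 6, so u₁ = 2 - (-2)/6 = 7/3.
h(7/3) = 2/9, h'(7/3) = 22/3, so u₂ = (7/3) - (2/9)/(22/3) = 76/33.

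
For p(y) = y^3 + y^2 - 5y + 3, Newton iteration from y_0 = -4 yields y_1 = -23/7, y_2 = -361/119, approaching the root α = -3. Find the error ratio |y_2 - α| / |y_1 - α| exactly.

y_1 - α = -23/7 - (-3) = -23/7 + 3 = -2/7, so |y_1 - α| = 2/7.
y_2 - α = -361/119 - (-3) = -361/119 + 3 = -4/119, so |y_2 - α| = 4/119.
Ratio = (4/119) / (2/7) = 2/17.

2/17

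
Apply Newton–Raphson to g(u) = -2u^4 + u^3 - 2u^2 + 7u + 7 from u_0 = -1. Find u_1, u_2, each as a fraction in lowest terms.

u_1 = -17/22, u_2 = -1318421/1824086

g'(u) = -8u^3 + 3u^2 - 4u + 7.
g(-1) = -5, g'(-1) = 22, so u_1 = (-1) - (-5)/22 = -17/22.
g(-17/22) = -22775/29282, g'(-17/22) = 82913/5324, so u_2 = (-17/22) - (-22775/29282)/(82913/5324) = -1318421/1824086.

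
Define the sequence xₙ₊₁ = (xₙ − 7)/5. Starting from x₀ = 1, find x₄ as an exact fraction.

x₁ = (1 − 7)/5 = −6/5.
x₂ = ((−6/5) − 7)/5 = −41/25.
x₃ = ((−41/25) − 7)/5 = −216/125.
x₄ = ((−216/125) − 7)/5 = −1091/625.

−1091/625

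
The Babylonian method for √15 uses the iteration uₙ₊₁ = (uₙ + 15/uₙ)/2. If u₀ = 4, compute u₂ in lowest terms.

u₁ = (4 + 15/4)/2 = 31/8.
u₂ = (31/8 + 15/(31/8))/2 = 1921/496.

1921/496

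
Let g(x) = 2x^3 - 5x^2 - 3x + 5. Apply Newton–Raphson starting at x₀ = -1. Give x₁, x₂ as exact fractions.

g'(x) = 6x^2 - 10x - 3.
g(-1) = 1, g'(-1) = 13, so x₁ = (-1) - 1/13 = -14/13.
g(-14/13) = -145/2197, g'(-14/13) = 2489/169, so x₂ = (-14/13) - (-145/2197)/(2489/169) = -34701/32357.

x₁ = -14/13, x₂ = -34701/32357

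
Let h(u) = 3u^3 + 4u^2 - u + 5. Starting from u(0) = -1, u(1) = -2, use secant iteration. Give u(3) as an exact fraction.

h(-1) = 7, h(-2) = -1. u(2) = (-2) - (-1)·((-2) - (-1))/((-1) - 7) = -15/8.
h(-2) = -1, h(-15/8) = 595/512. u(3) = (-15/8) - (595/512)·((-15/8) - (-2))/((595/512) - (-1)) = -2150/1107.

-2150/1107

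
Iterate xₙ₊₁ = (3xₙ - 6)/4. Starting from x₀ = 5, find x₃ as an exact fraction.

x₁ = (3·5 - 6)/4 = 9/4.
x₂ = (3·(9/4) - 6)/4 = 3/16.
x₃ = (3·(3/16) - 6)/4 = -87/64.

-87/64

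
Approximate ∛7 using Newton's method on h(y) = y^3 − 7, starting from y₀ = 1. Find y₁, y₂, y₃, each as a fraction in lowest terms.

h'(y) = 3y^2.
h(1) = −6, h'(1) = 3, so y₁ = 1 − (−6)/3 = 3.
h(3) = 20, h'(3) = 27, so y₂ = 3 − 20/27 = 61/27.
h(61/27) = 89200/19683, h'(61/27) = 3721/243, so y₃ = (61/27) − (89200/19683)/(3721/243) = 591743/301401.

y₁ = 3, y₂ = 61/27, y₃ = 591743/301401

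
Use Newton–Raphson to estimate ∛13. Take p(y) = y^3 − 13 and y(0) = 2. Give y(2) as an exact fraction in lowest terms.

p'(y) = 3y^2.
p(2) = −5, p'(2) = 12, so y(1) = 2 − (−5)/12 = 29/12.
p(29/12) = 1925/1728, p'(29/12) = 841/48, so y(2) = (29/12) − (1925/1728)/(841/48) = 35621/15138.

35621/15138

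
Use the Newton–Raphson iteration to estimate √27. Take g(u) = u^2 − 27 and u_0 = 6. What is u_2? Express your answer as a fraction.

g'(u) = 2u.
g(6) = 9, g'(6) = 12, so u_1 = 6 − 9/12 = 21/4.
g(21/4) = 9/16, g'(21/4) = 21/2, so u_2 = (21/4) − (9/16)/(21/2) = 291/56.

291/56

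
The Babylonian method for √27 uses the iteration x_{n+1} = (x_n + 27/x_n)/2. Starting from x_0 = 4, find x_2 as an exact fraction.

x_1 = (4 + 27/4)/2 = 43/8.
x_2 = (43/8 + 27/(43/8))/2 = 3577/688.

3577/688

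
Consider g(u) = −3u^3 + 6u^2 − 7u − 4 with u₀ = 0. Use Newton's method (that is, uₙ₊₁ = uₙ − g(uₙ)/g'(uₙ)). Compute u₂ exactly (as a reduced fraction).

−2428/5761

g'(u) = −9u^2 + 12u − 7.
g(0) = −4, g'(0) = −7, so u₁ = 0 − (−4)/(−7) = −4/7.
g(−4/7) = 864/343, g'(−4/7) = −823/49, so u₂ = (−4/7) − (864/343)/(−823/49) = −2428/5761.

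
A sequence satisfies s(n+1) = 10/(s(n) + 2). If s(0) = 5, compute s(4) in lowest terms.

s(1) = 10/(5 + 2) = 10/7.
s(2) = 10/(10/7 + 2) = 35/12.
s(3) = 10/(35/12 + 2) = 120/59.
s(4) = 10/(120/59 + 2) = 295/119.

295/119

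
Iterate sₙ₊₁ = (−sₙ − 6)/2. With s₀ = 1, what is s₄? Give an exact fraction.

s₁ = (−1 − 6)/2 = −7/2.
s₂ = (−(−7/2) − 6)/2 = −5/4.
s₃ = (−(−5/4) − 6)/2 = −19/8.
s₄ = (−(−19/8) − 6)/2 = −29/16.

−29/16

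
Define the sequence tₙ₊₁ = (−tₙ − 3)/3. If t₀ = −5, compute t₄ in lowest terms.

t₁ = (−(−5) − 3)/3 = 2/3.
t₂ = (−(2/3) − 3)/3 = −11/9.
t₃ = (−(−11/9) − 3)/3 = −16/27.
t₄ = (−(−16/27) − 3)/3 = −65/81.

−65/81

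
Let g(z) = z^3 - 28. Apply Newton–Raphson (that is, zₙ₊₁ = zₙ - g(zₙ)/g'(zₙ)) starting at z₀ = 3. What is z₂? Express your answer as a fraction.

g'(z) = 3z^2.
g(3) = -1, g'(3) = 27, so z₁ = 3 - (-1)/27 = 82/27.
g(82/27) = 244/19683, g'(82/27) = 6724/243, so z₂ = (82/27) - (244/19683)/(6724/243) = 413465/136161.

413465/136161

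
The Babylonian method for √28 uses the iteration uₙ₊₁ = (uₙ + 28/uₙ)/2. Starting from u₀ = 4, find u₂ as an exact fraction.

u₁ = (4 + 28/4)/2 = 11/2.
u₂ = (11/2 + 28/(11/2))/2 = 233/44.

233/44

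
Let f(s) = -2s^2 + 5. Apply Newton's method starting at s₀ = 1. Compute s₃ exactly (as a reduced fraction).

f'(s) = -4s.
f(1) = 3, f'(1) = -4, so s₁ = 1 - 3/(-4) = 7/4.
f(7/4) = -9/8, f'(7/4) = -7, so s₂ = (7/4) - (-9/8)/(-7) = 89/56.
f(89/56) = -81/1568, f'(89/56) = -89/14, so s₃ = (89/56) - (-81/1568)/(-89/14) = 15761/9968.

15761/9968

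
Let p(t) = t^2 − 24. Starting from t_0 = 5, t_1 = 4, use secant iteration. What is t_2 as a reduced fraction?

44/9

p(5) = 1, p(4) = −8. t_2 = 4 − (−8)·(4 − 5)/((−8) − 1) = 44/9.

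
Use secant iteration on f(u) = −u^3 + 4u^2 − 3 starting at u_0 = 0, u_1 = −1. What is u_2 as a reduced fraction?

−3/5

f(0) = −3, f(−1) = 2. u_2 = (−1) − 2·((−1) − 0)/(2 − (−3)) = −3/5.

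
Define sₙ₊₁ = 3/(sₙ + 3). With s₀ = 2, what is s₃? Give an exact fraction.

s₁ = 3/(2 + 3) = 3/5.
s₂ = 3/(3/5 + 3) = 5/6.
s₃ = 3/(5/6 + 3) = 18/23.

18/23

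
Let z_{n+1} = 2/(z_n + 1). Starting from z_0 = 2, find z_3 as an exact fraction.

10/11

z_1 = 2/(2 + 1) = 2/3.
z_2 = 2/(2/3 + 1) = 6/5.
z_3 = 2/(6/5 + 1) = 10/11.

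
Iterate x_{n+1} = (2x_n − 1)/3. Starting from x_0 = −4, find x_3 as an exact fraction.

x_1 = (2·(−4) − 1)/3 = −3.
x_2 = (2·(−3) − 1)/3 = −7/3.
x_3 = (2·(−7/3) − 1)/3 = −17/9.

−17/9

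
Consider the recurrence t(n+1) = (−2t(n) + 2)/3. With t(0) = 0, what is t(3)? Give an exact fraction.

t(1) = (−2·0 + 2)/3 = 2/3.
t(2) = (−2·(2/3) + 2)/3 = 2/9.
t(3) = (−2·(2/9) + 2)/3 = 14/27.

14/27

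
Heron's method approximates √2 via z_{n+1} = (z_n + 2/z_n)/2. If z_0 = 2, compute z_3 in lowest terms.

577/408

z_1 = (2 + 2/2)/2 = 3/2.
z_2 = (3/2 + 2/(3/2))/2 = 17/12.
z_3 = (17/12 + 2/(17/12))/2 = 577/408.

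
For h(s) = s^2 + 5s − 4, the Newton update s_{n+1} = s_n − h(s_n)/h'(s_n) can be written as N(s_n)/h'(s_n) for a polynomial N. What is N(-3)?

h'(s) = 2s + 5.
N(s) = s·h'(s) − h(s) = s·(2s + 5) − (s^2 + 5s − 4) = s^2 + 4.
N(-3) = 13.

13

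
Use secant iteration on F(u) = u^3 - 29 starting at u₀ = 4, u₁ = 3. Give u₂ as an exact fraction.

113/37

F(4) = 35, F(3) = -2. u₂ = 3 - (-2)·(3 - 4)/((-2) - 35) = 113/37.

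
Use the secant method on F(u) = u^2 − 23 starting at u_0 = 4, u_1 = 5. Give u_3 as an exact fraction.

211/44

F(4) = −7, F(5) = 2. u_2 = 5 − 2·(5 − 4)/(2 − (−7)) = 43/9.
F(5) = 2, F(43/9) = −14/81. u_3 = (43/9) − (−14/81)·((43/9) − 5)/((−14/81) − 2) = 211/44.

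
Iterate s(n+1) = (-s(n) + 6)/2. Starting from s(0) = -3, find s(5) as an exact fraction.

69/32

s(1) = (-(-3) + 6)/2 = 9/2.
s(2) = (-(9/2) + 6)/2 = 3/4.
s(3) = (-(3/4) + 6)/2 = 21/8.
s(4) = (-(21/8) + 6)/2 = 27/16.
s(5) = (-(27/16) + 6)/2 = 69/32.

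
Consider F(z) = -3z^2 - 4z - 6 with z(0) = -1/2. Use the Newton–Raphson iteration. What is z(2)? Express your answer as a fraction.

F'(z) = -6z - 4.
F(-1/2) = -19/4, F'(-1/2) = -1, so z(1) = (-1/2) - (-19/4)/(-1) = -21/4.
F(-21/4) = -1083/16, F'(-21/4) = 55/2, so z(2) = (-21/4) - (-1083/16)/(55/2) = -1227/440.

-1227/440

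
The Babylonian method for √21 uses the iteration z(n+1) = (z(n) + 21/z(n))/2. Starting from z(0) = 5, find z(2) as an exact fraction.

527/115

z(1) = (5 + 21/5)/2 = 23/5.
z(2) = (23/5 + 21/(23/5))/2 = 527/115.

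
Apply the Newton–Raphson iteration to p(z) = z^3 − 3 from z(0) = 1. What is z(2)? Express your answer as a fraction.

331/225

p'(z) = 3z^2.
p(1) = −2, p'(1) = 3, so z(1) = 1 − (−2)/3 = 5/3.
p(5/3) = 44/27, p'(5/3) = 25/3, so z(2) = (5/3) − (44/27)/(25/3) = 331/225.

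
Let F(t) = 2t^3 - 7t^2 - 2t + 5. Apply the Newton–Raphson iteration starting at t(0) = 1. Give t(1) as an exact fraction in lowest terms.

F'(t) = 6t^2 - 14t - 2.
F(1) = -2, F'(1) = -10, so t(1) = 1 - (-2)/(-10) = 4/5.

4/5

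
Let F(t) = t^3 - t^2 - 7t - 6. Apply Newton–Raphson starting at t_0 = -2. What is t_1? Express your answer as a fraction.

F'(t) = 3t^2 - 2t - 7.
F(-2) = -4, F'(-2) = 9, so t_1 = (-2) - (-4)/9 = -14/9.

-14/9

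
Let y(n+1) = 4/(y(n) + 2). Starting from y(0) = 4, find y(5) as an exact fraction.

y(1) = 4/(4 + 2) = 2/3.
y(2) = 4/(2/3 + 2) = 3/2.
y(3) = 4/(3/2 + 2) = 8/7.
y(4) = 4/(8/7 + 2) = 14/11.
y(5) = 4/(14/11 + 2) = 11/9.

11/9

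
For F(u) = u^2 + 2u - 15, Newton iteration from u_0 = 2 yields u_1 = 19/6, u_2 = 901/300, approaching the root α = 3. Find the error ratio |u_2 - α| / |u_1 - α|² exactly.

3/25

u_1 - α = 19/6 - 3 = 1/6, so |u_1 - α| = 1/6.
u_2 - α = 901/300 - 3 = 1/300, so |u_2 - α| = 1/300.
|u_1 - α|² = 1/36.
Ratio = (1/300) / (1/36) = 3/25.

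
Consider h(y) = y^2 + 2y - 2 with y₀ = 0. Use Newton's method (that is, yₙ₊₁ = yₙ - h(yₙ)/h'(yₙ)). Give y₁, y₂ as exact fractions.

y₁ = 1, y₂ = 3/4

h'(y) = 2y + 2.
h(0) = -2, h'(0) = 2, so y₁ = 0 - (-2)/2 = 1.
h(1) = 1, h'(1) = 4, so y₂ = 1 - 1/4 = 3/4.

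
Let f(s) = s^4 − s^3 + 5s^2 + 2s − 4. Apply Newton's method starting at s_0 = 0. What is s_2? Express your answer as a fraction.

4/3

f'(s) = 4s^3 − 3s^2 + 10s + 2.
f(0) = −4, f'(0) = 2, so s_1 = 0 − (−4)/2 = 2.
f(2) = 28, f'(2) = 42, so s_2 = 2 − 28/42 = 4/3.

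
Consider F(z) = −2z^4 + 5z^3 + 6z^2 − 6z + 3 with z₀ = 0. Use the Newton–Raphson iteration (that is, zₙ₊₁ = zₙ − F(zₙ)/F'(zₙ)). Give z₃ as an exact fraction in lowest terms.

330709/920458

F'(z) = −8z^3 + 15z^2 + 12z − 6.
F(0) = 3, F'(0) = −6, so z₁ = 0 − 3/(−6) = 1/2.
F(1/2) = 2, F'(1/2) = 11/4, so z₂ = (1/2) − 2/(11/4) = −5/22.
F(−5/22) = 67488/14641, F'(−5/22) = −41839/5324, so z₃ = (−5/22) − (67488/14641)/(−41839/5324) = 330709/920458.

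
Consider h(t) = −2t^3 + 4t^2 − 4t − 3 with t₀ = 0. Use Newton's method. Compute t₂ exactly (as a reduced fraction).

−111/214

h'(t) = −6t^2 + 8t − 4.
h(0) = −3, h'(0) = −4, so t₁ = 0 − (−3)/(−4) = −3/4.
h(−3/4) = 99/32, h'(−3/4) = −107/8, so t₂ = (−3/4) − (99/32)/(−107/8) = −111/214.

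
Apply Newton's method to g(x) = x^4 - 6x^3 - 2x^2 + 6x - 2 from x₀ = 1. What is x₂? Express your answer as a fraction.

g'(x) = 4x^3 - 18x^2 - 4x + 6.
g(1) = -3, g'(1) = -12, so x₁ = 1 - (-3)/(-12) = 3/4.
g(3/4) = -215/256, g'(3/4) = -87/16, so x₂ = (3/4) - (-215/256)/(-87/16) = 829/1392.

829/1392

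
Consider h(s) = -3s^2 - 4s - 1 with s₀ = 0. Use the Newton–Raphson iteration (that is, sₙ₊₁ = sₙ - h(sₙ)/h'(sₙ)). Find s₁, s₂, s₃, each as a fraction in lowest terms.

s₁ = -1/4, s₂ = -13/40, s₃ = -1093/3280

h'(s) = -6s - 4.
h(0) = -1, h'(0) = -4, so s₁ = 0 - (-1)/(-4) = -1/4.
h(-1/4) = -3/16, h'(-1/4) = -5/2, so s₂ = (-1/4) - (-3/16)/(-5/2) = -13/40.
h(-13/40) = -27/1600, h'(-13/40) = -41/20, so s₃ = (-13/40) - (-27/1600)/(-41/20) = -1093/3280.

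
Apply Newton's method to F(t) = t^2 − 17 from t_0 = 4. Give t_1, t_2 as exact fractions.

t_1 = 33/8, t_2 = 2177/528

F'(t) = 2t.
F(4) = −1, F'(4) = 8, so t_1 = 4 − (−1)/8 = 33/8.
F(33/8) = 1/64, F'(33/8) = 33/4, so t_2 = (33/8) − (1/64)/(33/4) = 2177/528.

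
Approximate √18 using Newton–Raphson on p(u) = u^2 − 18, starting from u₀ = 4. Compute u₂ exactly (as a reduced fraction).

p'(u) = 2u.
p(4) = −2, p'(4) = 8, so u₁ = 4 − (−2)/8 = 17/4.
p(17/4) = 1/16, p'(17/4) = 17/2, so u₂ = (17/4) − (1/16)/(17/2) = 577/136.

577/136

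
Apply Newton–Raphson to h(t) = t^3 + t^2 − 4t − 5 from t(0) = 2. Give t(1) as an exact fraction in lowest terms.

25/12

h'(t) = 3t^2 + 2t − 4.
h(2) = −1, h'(2) = 12, so t(1) = 2 − (−1)/12 = 25/12.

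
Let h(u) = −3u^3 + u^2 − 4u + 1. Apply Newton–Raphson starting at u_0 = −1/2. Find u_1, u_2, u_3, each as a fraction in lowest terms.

u_1 = 0, u_2 = 1/4, u_3 = 33/130

h'(u) = −9u^2 + 2u − 4.
h(−1/2) = 29/8, h'(−1/2) = −29/4, so u_1 = (−1/2) − (29/8)/(−29/4) = 0.
h(0) = 1, h'(0) = −4, so u_2 = 0 − 1/(−4) = 1/4.
h(1/4) = 1/64, h'(1/4) = −65/16, so u_3 = (1/4) − (1/64)/(−65/16) = 33/130.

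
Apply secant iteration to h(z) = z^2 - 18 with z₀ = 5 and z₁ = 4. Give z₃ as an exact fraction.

h(5) = 7, h(4) = -2. z₂ = 4 - (-2)·(4 - 5)/((-2) - 7) = 38/9.
h(4) = -2, h(38/9) = -14/81. z₃ = (38/9) - (-14/81)·((38/9) - 4)/((-14/81) - (-2)) = 157/37.

157/37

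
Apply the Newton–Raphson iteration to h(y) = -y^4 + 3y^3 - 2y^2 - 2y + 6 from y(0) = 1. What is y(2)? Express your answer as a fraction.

1181/297

h'(y) = -4y^3 + 9y^2 - 4y - 2.
h(1) = 4, h'(1) = -1, so y(1) = 1 - 4/(-1) = 5.
h(5) = -304, h'(5) = -297, so y(2) = 5 - (-304)/(-297) = 1181/297.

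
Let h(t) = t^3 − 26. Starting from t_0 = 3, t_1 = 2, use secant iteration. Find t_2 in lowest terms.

56/19

h(3) = 1, h(2) = −18. t_2 = 2 − (−18)·(2 − 3)/((−18) − 1) = 56/19.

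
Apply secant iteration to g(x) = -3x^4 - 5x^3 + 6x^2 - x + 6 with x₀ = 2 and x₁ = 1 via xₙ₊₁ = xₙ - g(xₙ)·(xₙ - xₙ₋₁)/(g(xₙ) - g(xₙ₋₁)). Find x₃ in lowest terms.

20914/17827

g(2) = -60, g(1) = 3. x₂ = 1 - 3·(1 - 2)/(3 - (-60)) = 22/21.
g(1) = 3, g(22/21) = 47000/21609. x₃ = (22/21) - (47000/21609)·((22/21) - 1)/((47000/21609) - 3) = 20914/17827.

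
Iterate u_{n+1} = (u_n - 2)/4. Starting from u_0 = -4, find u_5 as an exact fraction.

-343/512

u_1 = ((-4) - 2)/4 = -3/2.
u_2 = ((-3/2) - 2)/4 = -7/8.
u_3 = ((-7/8) - 2)/4 = -23/32.
u_4 = ((-23/32) - 2)/4 = -87/128.
u_5 = ((-87/128) - 2)/4 = -343/512.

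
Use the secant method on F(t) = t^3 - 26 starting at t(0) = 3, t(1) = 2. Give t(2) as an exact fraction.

56/19

F(3) = 1, F(2) = -18. t(2) = 2 - (-18)·(2 - 3)/((-18) - 1) = 56/19.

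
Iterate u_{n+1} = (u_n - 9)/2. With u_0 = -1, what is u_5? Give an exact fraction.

-35/4

u_1 = ((-1) - 9)/2 = -5.
u_2 = ((-5) - 9)/2 = -7.
u_3 = ((-7) - 9)/2 = -8.
u_4 = ((-8) - 9)/2 = -17/2.
u_5 = ((-17/2) - 9)/2 = -35/4.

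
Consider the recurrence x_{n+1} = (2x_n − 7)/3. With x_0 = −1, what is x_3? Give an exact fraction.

−47/9

x_1 = (2·(−1) − 7)/3 = −3.
x_2 = (2·(−3) − 7)/3 = −13/3.
x_3 = (2·(−13/3) − 7)/3 = −47/9.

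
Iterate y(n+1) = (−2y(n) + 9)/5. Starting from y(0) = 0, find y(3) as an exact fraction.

171/125

y(1) = (−2·0 + 9)/5 = 9/5.
y(2) = (−2·(9/5) + 9)/5 = 27/25.
y(3) = (−2·(27/25) + 9)/5 = 171/125.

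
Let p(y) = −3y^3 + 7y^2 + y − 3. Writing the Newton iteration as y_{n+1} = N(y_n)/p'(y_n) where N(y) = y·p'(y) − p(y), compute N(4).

−269

p'(y) = −9y^2 + 14y + 1.
N(y) = y·p'(y) − p(y) = y·(−9y^2 + 14y + 1) − (−3y^3 + 7y^2 + y − 3) = −6y^3 + 7y^2 + 3.
N(4) = −269.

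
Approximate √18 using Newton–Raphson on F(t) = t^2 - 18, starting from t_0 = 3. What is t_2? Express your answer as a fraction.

F'(t) = 2t.
F(3) = -9, F'(3) = 6, so t_1 = 3 - (-9)/6 = 9/2.
F(9/2) = 9/4, F'(9/2) = 9, so t_2 = (9/2) - (9/4)/9 = 17/4.

17/4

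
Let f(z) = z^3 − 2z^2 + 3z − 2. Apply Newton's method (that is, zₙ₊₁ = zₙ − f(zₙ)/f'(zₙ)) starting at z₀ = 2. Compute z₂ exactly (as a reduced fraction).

f'(z) = 3z^2 − 4z + 3.
f(2) = 4, f'(2) = 7, so z₁ = 2 − 4/7 = 10/7.
f(10/7) = 384/343, f'(10/7) = 167/49, so z₂ = (10/7) − (384/343)/(167/49) = 1286/1169.

1286/1169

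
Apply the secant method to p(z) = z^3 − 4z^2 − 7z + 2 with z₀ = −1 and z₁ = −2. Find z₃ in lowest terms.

p(−1) = 4, p(−2) = −8. z₂ = (−2) − (−8)·((−2) − (−1))/((−8) − 4) = −4/3.
p(−2) = −8, p(−4/3) = 50/27. z₃ = (−4/3) − (50/27)·((−4/3) − (−2))/((50/27) − (−8)) = −194/133.

−194/133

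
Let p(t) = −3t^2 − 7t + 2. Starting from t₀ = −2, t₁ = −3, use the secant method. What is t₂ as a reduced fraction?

p(−2) = 4, p(−3) = −4. t₂ = (−3) − (−4)·((−3) − (−2))/((−4) − 4) = −5/2.

−5/2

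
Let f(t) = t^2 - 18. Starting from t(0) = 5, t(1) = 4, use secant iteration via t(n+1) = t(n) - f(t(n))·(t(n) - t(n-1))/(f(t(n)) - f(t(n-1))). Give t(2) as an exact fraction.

38/9

f(5) = 7, f(4) = -2. t(2) = 4 - (-2)·(4 - 5)/((-2) - 7) = 38/9.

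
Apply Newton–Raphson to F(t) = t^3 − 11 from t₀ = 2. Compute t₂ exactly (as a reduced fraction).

1081/486

F'(t) = 3t^2.
F(2) = −3, F'(2) = 12, so t₁ = 2 − (−3)/12 = 9/4.
F(9/4) = 25/64, F'(9/4) = 243/16, so t₂ = (9/4) − (25/64)/(243/16) = 1081/486.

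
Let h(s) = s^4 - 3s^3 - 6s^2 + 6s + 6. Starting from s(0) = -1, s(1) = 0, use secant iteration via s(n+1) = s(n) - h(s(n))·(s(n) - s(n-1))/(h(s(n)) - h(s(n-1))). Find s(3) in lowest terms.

h(-1) = -2, h(0) = 6. s(2) = 0 - 6·(0 - (-1))/(6 - (-2)) = -3/4.
h(0) = 6, h(-3/4) = -75/256. s(3) = (-3/4) - (-75/256)·((-3/4) - 0)/((-75/256) - 6) = -128/179.

-128/179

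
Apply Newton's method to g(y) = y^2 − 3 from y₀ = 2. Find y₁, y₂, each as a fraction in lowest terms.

g'(y) = 2y.
g(2) = 1, g'(2) = 4, so y₁ = 2 − 1/4 = 7/4.
g(7/4) = 1/16, g'(7/4) = 7/2, so y₂ = (7/4) − (1/16)/(7/2) = 97/56.

y₁ = 7/4, y₂ = 97/56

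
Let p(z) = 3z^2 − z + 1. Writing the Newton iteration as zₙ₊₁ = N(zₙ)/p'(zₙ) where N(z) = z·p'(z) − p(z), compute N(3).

26

p'(z) = 6z − 1.
N(z) = z·p'(z) − p(z) = z·(6z − 1) − (3z^2 − z + 1) = 3z^2 − 1.
N(3) = 26.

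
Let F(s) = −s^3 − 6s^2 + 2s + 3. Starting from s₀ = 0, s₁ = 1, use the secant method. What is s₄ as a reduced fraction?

9291819/11145169

F(0) = 3, F(1) = −2. s₂ = 1 − (−2)·(1 − 0)/((−2) − 3) = 3/5.
F(1) = −2, F(3/5) = 228/125. s₃ = (3/5) − (228/125)·((3/5) − 1)/((228/125) − (−2)) = 189/239.
F(3/5) = 228/125, F(189/239) = 4572312/13651919. s₄ = (189/239) − (4572312/13651919)·((189/239) − (3/5))/((4572312/13651919) − (228/125)) = 9291819/11145169.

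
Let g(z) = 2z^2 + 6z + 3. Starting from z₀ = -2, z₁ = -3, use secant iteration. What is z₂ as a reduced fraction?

-9/4

g(-2) = -1, g(-3) = 3. z₂ = (-3) - 3·((-3) - (-2))/(3 - (-1)) = -9/4.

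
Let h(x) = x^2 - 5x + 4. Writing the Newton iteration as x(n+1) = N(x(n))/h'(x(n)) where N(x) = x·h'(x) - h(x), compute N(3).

5

h'(x) = 2x - 5.
N(x) = x·h'(x) - h(x) = x·(2x - 5) - (x^2 - 5x + 4) = x^2 - 4.
N(3) = 5.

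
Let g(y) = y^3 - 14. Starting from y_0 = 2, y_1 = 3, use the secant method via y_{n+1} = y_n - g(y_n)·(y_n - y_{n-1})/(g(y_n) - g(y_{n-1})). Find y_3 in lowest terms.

18386/7693

g(2) = -6, g(3) = 13. y_2 = 3 - 13·(3 - 2)/(13 - (-6)) = 44/19.
g(3) = 13, g(44/19) = -10842/6859. y_3 = (44/19) - (-10842/6859)·((44/19) - 3)/((-10842/6859) - 13) = 18386/7693.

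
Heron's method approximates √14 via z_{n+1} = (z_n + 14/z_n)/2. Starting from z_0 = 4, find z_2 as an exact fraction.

449/120

z_1 = (4 + 14/4)/2 = 15/4.
z_2 = (15/4 + 14/(15/4))/2 = 449/120.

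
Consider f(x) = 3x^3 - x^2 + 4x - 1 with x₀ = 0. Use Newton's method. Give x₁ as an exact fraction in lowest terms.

1/4

f'(x) = 9x^2 - 2x + 4.
f(0) = -1, f'(0) = 4, so x₁ = 0 - (-1)/4 = 1/4.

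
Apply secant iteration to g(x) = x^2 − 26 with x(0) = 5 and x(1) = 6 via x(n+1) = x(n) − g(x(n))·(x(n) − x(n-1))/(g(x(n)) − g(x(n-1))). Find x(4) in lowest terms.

34862/6837

g(5) = −1, g(6) = 10. x(2) = 6 − 10·(6 − 5)/(10 − (−1)) = 56/11.
g(6) = 10, g(56/11) = −10/121. x(3) = (56/11) − (−10/121)·((56/11) − 6)/((−10/121) − 10) = 311/61.
g(56/11) = −10/121, g(311/61) = −25/3721. x(4) = (311/61) − (−25/3721)·((311/61) − (56/11))/((−25/3721) − (−10/121)) = 34862/6837.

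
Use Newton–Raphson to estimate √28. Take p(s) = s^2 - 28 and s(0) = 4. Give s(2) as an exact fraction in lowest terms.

233/44

p'(s) = 2s.
p(4) = -12, p'(4) = 8, so s(1) = 4 - (-12)/8 = 11/2.
p(11/2) = 9/4, p'(11/2) = 11, so s(2) = (11/2) - (9/4)/11 = 233/44.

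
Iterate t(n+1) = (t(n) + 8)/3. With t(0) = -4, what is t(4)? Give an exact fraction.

t(1) = ((-4) + 8)/3 = 4/3.
t(2) = ((4/3) + 8)/3 = 28/9.
t(3) = ((28/9) + 8)/3 = 100/27.
t(4) = ((100/27) + 8)/3 = 316/81.

316/81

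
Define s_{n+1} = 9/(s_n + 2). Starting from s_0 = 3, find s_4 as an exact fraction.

s_1 = 9/(3 + 2) = 9/5.
s_2 = 9/(9/5 + 2) = 45/19.
s_3 = 9/(45/19 + 2) = 171/83.
s_4 = 9/(171/83 + 2) = 747/337.

747/337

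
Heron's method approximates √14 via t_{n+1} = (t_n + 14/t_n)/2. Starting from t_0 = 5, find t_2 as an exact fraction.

t_1 = (5 + 14/5)/2 = 39/10.
t_2 = (39/10 + 14/(39/10))/2 = 2921/780.

2921/780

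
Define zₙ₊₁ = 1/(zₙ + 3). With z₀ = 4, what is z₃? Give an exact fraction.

z₁ = 1/(4 + 3) = 1/7.
z₂ = 1/(1/7 + 3) = 7/22.
z₃ = 1/(7/22 + 3) = 22/73.

22/73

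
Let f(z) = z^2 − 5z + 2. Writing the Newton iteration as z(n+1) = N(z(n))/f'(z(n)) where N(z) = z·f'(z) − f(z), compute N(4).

14

f'(z) = 2z − 5.
N(z) = z·f'(z) − f(z) = z·(2z − 5) − (z^2 − 5z + 2) = z^2 − 2.
N(4) = 14.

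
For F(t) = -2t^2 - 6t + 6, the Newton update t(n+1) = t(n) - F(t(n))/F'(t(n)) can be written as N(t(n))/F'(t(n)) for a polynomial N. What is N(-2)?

F'(t) = -4t - 6.
N(t) = t·F'(t) - F(t) = t·(-4t - 6) - (-2t^2 - 6t + 6) = -2t^2 - 6.
N(-2) = -14.

-14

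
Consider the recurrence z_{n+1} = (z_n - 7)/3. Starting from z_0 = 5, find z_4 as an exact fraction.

-275/81

z_1 = (5 - 7)/3 = -2/3.
z_2 = ((-2/3) - 7)/3 = -23/9.
z_3 = ((-23/9) - 7)/3 = -86/27.
z_4 = ((-86/27) - 7)/3 = -275/81.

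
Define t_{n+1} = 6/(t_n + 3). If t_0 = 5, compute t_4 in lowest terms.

46/33

t_1 = 6/(5 + 3) = 3/4.
t_2 = 6/(3/4 + 3) = 8/5.
t_3 = 6/(8/5 + 3) = 30/23.
t_4 = 6/(30/23 + 3) = 46/33.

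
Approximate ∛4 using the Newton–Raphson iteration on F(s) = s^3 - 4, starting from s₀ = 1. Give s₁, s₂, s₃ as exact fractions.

F'(s) = 3s^2.
F(1) = -3, F'(1) = 3, so s₁ = 1 - (-3)/3 = 2.
F(2) = 4, F'(2) = 12, so s₂ = 2 - 4/12 = 5/3.
F(5/3) = 17/27, F'(5/3) = 25/3, so s₃ = (5/3) - (17/27)/(25/3) = 358/225.

s₁ = 2, s₂ = 5/3, s₃ = 358/225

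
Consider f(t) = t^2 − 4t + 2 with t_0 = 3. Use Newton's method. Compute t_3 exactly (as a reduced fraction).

f'(t) = 2t − 4.
f(3) = −1, f'(3) = 2, so t_1 = 3 − (−1)/2 = 7/2.
f(7/2) = 1/4, f'(7/2) = 3, so t_2 = (7/2) − (1/4)/3 = 41/12.
f(41/12) = 1/144, f'(41/12) = 17/6, so t_3 = (41/12) − (1/144)/(17/6) = 1393/408.

1393/408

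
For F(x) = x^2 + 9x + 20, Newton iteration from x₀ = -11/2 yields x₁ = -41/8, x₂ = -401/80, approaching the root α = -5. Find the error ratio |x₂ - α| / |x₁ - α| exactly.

x₁ - α = -41/8 - (-5) = -41/8 + 5 = -1/8, so |x₁ - α| = 1/8.
x₂ - α = -401/80 - (-5) = -401/80 + 5 = -1/80, so |x₂ - α| = 1/80.
Ratio = (1/80) / (1/8) = 1/10.

1/10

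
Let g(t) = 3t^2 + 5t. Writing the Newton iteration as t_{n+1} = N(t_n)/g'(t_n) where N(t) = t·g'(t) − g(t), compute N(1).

g'(t) = 6t + 5.
N(t) = t·g'(t) − g(t) = t·(6t + 5) − (3t^2 + 5t) = 3t^2.
N(1) = 3.

3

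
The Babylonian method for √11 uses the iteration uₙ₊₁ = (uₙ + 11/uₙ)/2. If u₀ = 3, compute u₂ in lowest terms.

199/60

u₁ = (3 + 11/3)/2 = 10/3.
u₂ = (10/3 + 11/(10/3))/2 = 199/60.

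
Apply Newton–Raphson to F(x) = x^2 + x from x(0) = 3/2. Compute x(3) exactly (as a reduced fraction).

6561/384064

F'(x) = 2x + 1.
F(3/2) = 15/4, F'(3/2) = 4, so x(1) = (3/2) − (15/4)/4 = 9/16.
F(9/16) = 225/256, F'(9/16) = 17/8, so x(2) = (9/16) − (225/256)/(17/8) = 81/544.
F(81/544) = 50625/295936, F'(81/544) = 353/272, so x(3) = (81/544) − (50625/295936)/(353/272) = 6561/384064.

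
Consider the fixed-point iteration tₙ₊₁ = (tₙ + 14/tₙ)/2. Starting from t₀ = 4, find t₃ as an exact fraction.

t₁ = (4 + 14/4)/2 = 15/4.
t₂ = (15/4 + 14/(15/4))/2 = 449/120.
t₃ = (449/120 + 14/(449/120))/2 = 403201/107760.

403201/107760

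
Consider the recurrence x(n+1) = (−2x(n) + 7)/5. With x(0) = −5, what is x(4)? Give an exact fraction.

529/625

x(1) = (−2·(−5) + 7)/5 = 17/5.
x(2) = (−2·(17/5) + 7)/5 = 1/25.
x(3) = (−2·(1/25) + 7)/5 = 173/125.
x(4) = (−2·(173/125) + 7)/5 = 529/625.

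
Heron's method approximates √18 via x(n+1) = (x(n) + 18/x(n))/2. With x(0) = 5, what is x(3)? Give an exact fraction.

x(1) = (5 + 18/5)/2 = 43/10.
x(2) = (43/10 + 18/(43/10))/2 = 3649/860.
x(3) = (3649/860 + 18/(3649/860))/2 = 26628001/6276280.

26628001/6276280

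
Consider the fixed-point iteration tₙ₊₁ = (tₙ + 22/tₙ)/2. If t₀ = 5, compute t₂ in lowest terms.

t₁ = (5 + 22/5)/2 = 47/10.
t₂ = (47/10 + 22/(47/10))/2 = 4409/940.

4409/940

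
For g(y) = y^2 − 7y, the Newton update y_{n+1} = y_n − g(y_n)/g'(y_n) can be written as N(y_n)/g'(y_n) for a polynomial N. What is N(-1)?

g'(y) = 2y − 7.
N(y) = y·g'(y) − g(y) = y·(2y − 7) − (y^2 − 7y) = y^2.
N(-1) = 1.

1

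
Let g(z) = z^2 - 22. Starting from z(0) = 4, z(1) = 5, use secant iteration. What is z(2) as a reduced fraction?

14/3

g(4) = -6, g(5) = 3. z(2) = 5 - 3·(5 - 4)/(3 - (-6)) = 14/3.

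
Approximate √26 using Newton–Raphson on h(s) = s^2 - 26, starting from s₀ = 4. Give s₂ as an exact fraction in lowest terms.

857/168

h'(s) = 2s.
h(4) = -10, h'(4) = 8, so s₁ = 4 - (-10)/8 = 21/4.
h(21/4) = 25/16, h'(21/4) = 21/2, so s₂ = (21/4) - (25/16)/(21/2) = 857/168.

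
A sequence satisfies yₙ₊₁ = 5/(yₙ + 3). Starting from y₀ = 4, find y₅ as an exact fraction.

y₁ = 5/(4 + 3) = 5/7.
y₂ = 5/(5/7 + 3) = 35/26.
y₃ = 5/(35/26 + 3) = 130/113.
y₄ = 5/(130/113 + 3) = 565/469.
y₅ = 5/(565/469 + 3) = 2345/1972.

2345/1972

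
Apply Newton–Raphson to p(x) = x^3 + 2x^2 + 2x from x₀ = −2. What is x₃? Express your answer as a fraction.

2816/6723

p'(x) = 3x^2 + 4x + 2.
p(−2) = −4, p'(−2) = 6, so x₁ = (−2) − (−4)/6 = −4/3.
p(−4/3) = −40/27, p'(−4/3) = 2, so x₂ = (−4/3) − (−40/27)/2 = −16/27.
p(−16/27) = −13600/19683, p'(−16/27) = 166/243, so x₃ = (−16/27) − (−13600/19683)/(166/243) = 2816/6723.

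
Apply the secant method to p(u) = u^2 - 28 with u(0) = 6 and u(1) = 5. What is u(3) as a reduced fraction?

598/113

p(6) = 8, p(5) = -3. u(2) = 5 - (-3)·(5 - 6)/((-3) - 8) = 58/11.
p(5) = -3, p(58/11) = -24/121. u(3) = (58/11) - (-24/121)·((58/11) - 5)/((-24/121) - (-3)) = 598/113.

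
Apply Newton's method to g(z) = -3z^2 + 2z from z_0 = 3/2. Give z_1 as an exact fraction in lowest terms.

g'(z) = -6z + 2.
g(3/2) = -15/4, g'(3/2) = -7, so z_1 = (3/2) - (-15/4)/(-7) = 27/28.

27/28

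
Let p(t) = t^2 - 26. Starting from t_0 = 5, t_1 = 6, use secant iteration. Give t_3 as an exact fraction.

p(5) = -1, p(6) = 10. t_2 = 6 - 10·(6 - 5)/(10 - (-1)) = 56/11.
p(6) = 10, p(56/11) = -10/121. t_3 = (56/11) - (-10/121)·((56/11) - 6)/((-10/121) - 10) = 311/61.

311/61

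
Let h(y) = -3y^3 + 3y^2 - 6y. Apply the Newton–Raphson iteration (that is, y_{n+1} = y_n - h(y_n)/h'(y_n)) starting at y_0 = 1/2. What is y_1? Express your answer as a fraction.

h'(y) = -9y^2 + 6y - 6.
h(1/2) = -21/8, h'(1/2) = -21/4, so y_1 = (1/2) - (-21/8)/(-21/4) = 0.

0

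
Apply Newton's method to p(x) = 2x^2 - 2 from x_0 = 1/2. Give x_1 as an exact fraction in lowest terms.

5/4

p'(x) = 4x.
p(1/2) = -3/2, p'(1/2) = 2, so x_1 = (1/2) - (-3/2)/2 = 5/4.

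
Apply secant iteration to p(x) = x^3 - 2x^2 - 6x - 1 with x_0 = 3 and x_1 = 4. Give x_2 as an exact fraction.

p(3) = -10, p(4) = 7. x_2 = 4 - 7·(4 - 3)/(7 - (-10)) = 61/17.

61/17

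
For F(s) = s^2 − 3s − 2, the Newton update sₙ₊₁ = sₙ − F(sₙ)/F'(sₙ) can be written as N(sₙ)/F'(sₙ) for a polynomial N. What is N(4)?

F'(s) = 2s − 3.
N(s) = s·F'(s) − F(s) = s·(2s − 3) − (s^2 − 3s − 2) = s^2 + 2.
N(4) = 18.

18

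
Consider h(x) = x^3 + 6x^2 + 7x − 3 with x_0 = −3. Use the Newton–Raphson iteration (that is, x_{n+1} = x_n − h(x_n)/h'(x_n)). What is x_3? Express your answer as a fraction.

−51243/23290

h'(x) = 3x^2 + 12x + 7.
h(−3) = 3, h'(−3) = −2, so x_1 = (−3) − 3/(−2) = −3/2.
h(−3/2) = −27/8, h'(−3/2) = −17/4, so x_2 = (−3/2) − (−27/8)/(−17/4) = −39/17.
h(−39/17) = 2187/4913, h'(−39/17) = −1370/289, so x_3 = (−39/17) − (2187/4913)/(−1370/289) = −51243/23290.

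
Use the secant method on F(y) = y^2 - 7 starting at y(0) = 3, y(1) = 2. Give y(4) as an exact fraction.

F(3) = 2, F(2) = -3. y(2) = 2 - (-3)·(2 - 3)/((-3) - 2) = 13/5.
F(2) = -3, F(13/5) = -6/25. y(3) = (13/5) - (-6/25)·((13/5) - 2)/((-6/25) - (-3)) = 61/23.
F(13/5) = -6/25, F(61/23) = 18/529. y(4) = (61/23) - (18/529)·((61/23) - (13/5))/((18/529) - (-6/25)) = 799/302.

799/302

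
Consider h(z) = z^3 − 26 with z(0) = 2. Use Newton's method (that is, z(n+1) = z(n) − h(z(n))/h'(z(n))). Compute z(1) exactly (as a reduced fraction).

h'(z) = 3z^2.
h(2) = −18, h'(2) = 12, so z(1) = 2 − (−18)/12 = 7/2.

7/2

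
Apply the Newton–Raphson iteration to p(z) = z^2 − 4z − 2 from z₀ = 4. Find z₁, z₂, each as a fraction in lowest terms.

p'(z) = 2z − 4.
p(4) = −2, p'(4) = 4, so z₁ = 4 − (−2)/4 = 9/2.
p(9/2) = 1/4, p'(9/2) = 5, so z₂ = (9/2) − (1/4)/5 = 89/20.

z₁ = 9/2, z₂ = 89/20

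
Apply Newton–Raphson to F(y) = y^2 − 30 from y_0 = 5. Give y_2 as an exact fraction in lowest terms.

241/44

F'(y) = 2y.
F(5) = −5, F'(5) = 10, so y_1 = 5 − (−5)/10 = 11/2.
F(11/2) = 1/4, F'(11/2) = 11, so y_2 = (11/2) − (1/4)/11 = 241/44.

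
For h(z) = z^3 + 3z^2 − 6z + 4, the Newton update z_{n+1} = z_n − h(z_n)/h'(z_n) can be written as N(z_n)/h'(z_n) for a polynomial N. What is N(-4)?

−84

h'(z) = 3z^2 + 6z − 6.
N(z) = z·h'(z) − h(z) = z·(3z^2 + 6z − 6) − (z^3 + 3z^2 − 6z + 4) = 2z^3 + 3z^2 − 4.
N(-4) = −84.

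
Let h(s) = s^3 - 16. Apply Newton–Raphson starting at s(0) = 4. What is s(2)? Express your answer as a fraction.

h'(s) = 3s^2.
h(4) = 48, h'(4) = 48, so s(1) = 4 - 48/48 = 3.
h(3) = 11, h'(3) = 27, so s(2) = 3 - 11/27 = 70/27.

70/27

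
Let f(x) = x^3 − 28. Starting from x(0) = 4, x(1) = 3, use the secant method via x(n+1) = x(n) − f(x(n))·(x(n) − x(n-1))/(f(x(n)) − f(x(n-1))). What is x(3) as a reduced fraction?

113260/37297

f(4) = 36, f(3) = −1. x(2) = 3 − (−1)·(3 − 4)/((−1) − 36) = 112/37.
f(3) = −1, f(112/37) = −13356/50653. x(3) = (112/37) − (−13356/50653)·((112/37) − 3)/((−13356/50653) − (−1)) = 113260/37297.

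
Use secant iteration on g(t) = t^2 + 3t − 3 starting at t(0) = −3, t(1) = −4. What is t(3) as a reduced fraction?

g(−3) = −3, g(−4) = 1. t(2) = (−4) − 1·((−4) − (−3))/(1 − (−3)) = −15/4.
g(−4) = 1, g(−15/4) = −3/16. t(3) = (−15/4) − (−3/16)·((−15/4) − (−4))/((−3/16) − 1) = −72/19.

−72/19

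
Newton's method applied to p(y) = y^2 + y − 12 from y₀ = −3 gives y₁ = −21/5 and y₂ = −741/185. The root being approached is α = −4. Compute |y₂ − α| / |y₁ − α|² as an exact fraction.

y₁ − α = −21/5 − (−4) = −21/5 + 4 = −1/5, so |y₁ − α| = 1/5.
y₂ − α = −741/185 − (−4) = −741/185 + 4 = −1/185, so |y₂ − α| = 1/185.
|y₁ − α|² = 1/25.
Ratio = (1/185) / (1/25) = 5/37.

5/37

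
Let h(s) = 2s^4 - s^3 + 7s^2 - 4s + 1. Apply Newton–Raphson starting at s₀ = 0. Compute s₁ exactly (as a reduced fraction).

h'(s) = 8s^3 - 3s^2 + 14s - 4.
h(0) = 1, h'(0) = -4, so s₁ = 0 - 1/(-4) = 1/4.

1/4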